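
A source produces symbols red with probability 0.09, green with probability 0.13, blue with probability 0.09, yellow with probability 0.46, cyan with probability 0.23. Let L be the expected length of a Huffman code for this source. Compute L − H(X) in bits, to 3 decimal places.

0.019 bits

Entropy H = −Σ p log₂ p ≈ 2.0110 bits.
Huffman merges: 9/100+9/100→9/50; 13/100+9/50→31/100; 23/100+31/100→27/50; 23/50+27/50→1. L = 203/100 ≈ 2.0300.
L − H = 2.0300 − 2.0110 = 0.019 bits.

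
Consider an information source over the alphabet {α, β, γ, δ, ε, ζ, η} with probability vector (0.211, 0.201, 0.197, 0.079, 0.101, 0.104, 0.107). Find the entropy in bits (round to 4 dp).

H = −Σ pᵢ log₂ pᵢ.
−0.211·log₂(0.211) = 0.4736
−0.201·log₂(0.201) = 0.4653
−0.197·log₂(0.197) = 0.4617
−0.079·log₂(0.079) = 0.2893
−0.101·log₂(0.101) = 0.3341
−0.104·log₂(0.104) = 0.3396
−0.107·log₂(0.107) = 0.3450
Sum ≈ 2.7086 → 2.7086 bits.

2.7086 bits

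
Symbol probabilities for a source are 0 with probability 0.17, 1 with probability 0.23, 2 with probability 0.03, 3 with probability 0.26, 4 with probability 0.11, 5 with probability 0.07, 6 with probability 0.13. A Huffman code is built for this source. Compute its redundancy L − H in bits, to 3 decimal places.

0.029 bits

Entropy H = −Σ p log₂ p ≈ 2.5808 bits.
Huffman merges: 3/100+7/100→1/10; 1/10+11/100→21/100; 13/100+17/100→3/10; 21/100+23/100→11/25; 13/50+3/10→14/25; 11/25+14/25→1. L = 261/100 ≈ 2.6100.
L − H = 2.6100 − 2.5808 = 0.029 bits.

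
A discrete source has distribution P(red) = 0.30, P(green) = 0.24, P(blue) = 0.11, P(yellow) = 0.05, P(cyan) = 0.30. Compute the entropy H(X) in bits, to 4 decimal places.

2.1027 bits

H = −Σ pᵢ log₂ pᵢ.
−0.30·log₂(0.30) = 0.5211
−0.24·log₂(0.24) = 0.4941
−0.11·log₂(0.11) = 0.3503
−0.05·log₂(0.05) = 0.2161
−0.30·log₂(0.30) = 0.5211
Sum ≈ 2.1027 → 2.1027 bits.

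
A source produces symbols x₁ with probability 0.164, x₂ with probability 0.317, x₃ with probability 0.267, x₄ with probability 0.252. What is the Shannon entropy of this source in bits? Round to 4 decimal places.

1.9629 bits

H = −Σ pᵢ log₂ pᵢ.
−0.164·log₂(0.164) = 0.4278
−0.317·log₂(0.317) = 0.5254
−0.267·log₂(0.267) = 0.5087
−0.252·log₂(0.252) = 0.5011
Sum ≈ 1.9629 → 1.9629 bits.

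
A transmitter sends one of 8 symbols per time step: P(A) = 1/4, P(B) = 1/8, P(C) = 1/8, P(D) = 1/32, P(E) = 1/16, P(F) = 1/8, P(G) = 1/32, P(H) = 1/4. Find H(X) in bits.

Each probability is a power of 1/2, so log₂(1/p) is an integer.
H = Σ p·log₂(1/p) = 1/4·2 + 1/8·3 + 1/8·3 + 1/32·5 + 1/16·4 + 1/8·3 + 1/32·5 + 1/4·2 = 2.6875 bits.

2.6875 bits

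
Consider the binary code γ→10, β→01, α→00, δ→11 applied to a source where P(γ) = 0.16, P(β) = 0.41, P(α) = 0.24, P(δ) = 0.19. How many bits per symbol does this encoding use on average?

L̄ = Σ pᵢ·ℓᵢ = 0.16·2 + 0.41·2 + 0.24·2 + 0.19·2 = 2 bits/symbol.

2 bits/symbol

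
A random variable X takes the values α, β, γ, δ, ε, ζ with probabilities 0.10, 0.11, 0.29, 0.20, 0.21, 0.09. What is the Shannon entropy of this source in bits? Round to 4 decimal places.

2.4502 bits

H = −Σ pᵢ log₂ pᵢ.
−0.10·log₂(0.10) = 0.3322
−0.11·log₂(0.11) = 0.3503
−0.29·log₂(0.29) = 0.5179
−0.20·log₂(0.20) = 0.4644
−0.21·log₂(0.21) = 0.4728
−0.09·log₂(0.09) = 0.3127
Sum ≈ 2.4502 → 2.4502 bits.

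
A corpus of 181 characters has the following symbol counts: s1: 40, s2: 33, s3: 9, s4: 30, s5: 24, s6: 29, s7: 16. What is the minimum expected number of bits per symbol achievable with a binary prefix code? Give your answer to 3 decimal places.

2.735 bits/symbol

Probabilities are the counts divided by 181.
Repeatedly combine the two least-probable nodes; the expected code length is the sum of the merged weights.
merge 9/181 + 16/181 → 25/181
merge 24/181 + 25/181 → 49/181
merge 29/181 + 30/181 → 59/181
merge 33/181 + 40/181 → 73/181
merge 49/181 + 59/181 → 108/181
merge 73/181 + 108/181 → 1
L = 25/181 + 49/181 + 59/181 + 73/181 + 108/181 + 1 = 495/181 ≈ 2.735 bits/symbol.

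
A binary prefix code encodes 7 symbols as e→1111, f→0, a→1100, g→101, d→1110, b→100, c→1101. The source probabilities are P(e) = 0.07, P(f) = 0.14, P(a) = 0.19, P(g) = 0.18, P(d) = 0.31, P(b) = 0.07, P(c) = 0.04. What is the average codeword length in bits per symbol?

3.33 bits/symbol

L̄ = Σ pᵢ·ℓᵢ = 0.07·4 + 0.14·1 + 0.19·4 + 0.18·3 + 0.31·4 + 0.07·3 + 0.04·4 = 3.33 bits/symbol.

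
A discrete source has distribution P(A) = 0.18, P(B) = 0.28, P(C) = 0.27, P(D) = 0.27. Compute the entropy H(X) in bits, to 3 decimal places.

1.980 bits

H = −Σ pᵢ log₂ pᵢ.
−0.18·log₂(0.18) = 0.4453
−0.28·log₂(0.28) = 0.5142
−0.27·log₂(0.27) = 0.5100
−0.27·log₂(0.27) = 0.5100
Sum ≈ 1.9796 → 1.980 bits.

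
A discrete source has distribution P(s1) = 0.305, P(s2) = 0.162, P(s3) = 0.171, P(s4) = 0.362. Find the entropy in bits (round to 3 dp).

H = −Σ pᵢ log₂ pᵢ.
−0.305·log₂(0.305) = 0.5225
−0.162·log₂(0.162) = 0.4254
−0.171·log₂(0.171) = 0.4357
−0.362·log₂(0.362) = 0.5307
Sum ≈ 1.9143 → 1.914 bits.

1.914 bits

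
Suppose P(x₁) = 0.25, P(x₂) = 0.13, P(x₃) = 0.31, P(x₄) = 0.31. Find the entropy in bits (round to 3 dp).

1.930 bits

H = −Σ pᵢ log₂ pᵢ.
−0.25·log₂(0.25) = 0.5000
−0.13·log₂(0.13) = 0.3826
−0.31·log₂(0.31) = 0.5238
−0.31·log₂(0.31) = 0.5238
Sum ≈ 1.9302 → 1.930 bits.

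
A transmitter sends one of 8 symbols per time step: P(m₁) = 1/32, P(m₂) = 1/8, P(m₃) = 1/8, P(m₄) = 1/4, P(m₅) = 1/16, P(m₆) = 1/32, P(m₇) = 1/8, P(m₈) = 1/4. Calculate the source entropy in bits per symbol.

Each probability is a power of 1/2, so log₂(1/p) is an integer.
H = Σ p·log₂(1/p) = 1/32·5 + 1/8·3 + 1/8·3 + 1/4·2 + 1/16·4 + 1/32·5 + 1/8·3 + 1/4·2 = 2.6875 bits.

2.6875 bits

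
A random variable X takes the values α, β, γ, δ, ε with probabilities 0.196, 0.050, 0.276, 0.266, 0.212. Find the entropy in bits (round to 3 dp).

2.172 bits

H = −Σ pᵢ log₂ pᵢ.
−0.196·log₂(0.196) = 0.4608
−0.050·log₂(0.050) = 0.2161
−0.276·log₂(0.276) = 0.5126
−0.266·log₂(0.266) = 0.5082
−0.212·log₂(0.212) = 0.4744
Sum ≈ 2.1721 → 2.172 bits.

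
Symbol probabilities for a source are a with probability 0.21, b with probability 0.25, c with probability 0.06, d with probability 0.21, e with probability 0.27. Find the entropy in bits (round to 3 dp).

H = −Σ pᵢ log₂ pᵢ.
−0.21·log₂(0.21) = 0.4728
−0.25·log₂(0.25) = 0.5000
−0.06·log₂(0.06) = 0.2435
−0.21·log₂(0.21) = 0.4728
−0.27·log₂(0.27) = 0.5100
Sum ≈ 2.1992 → 2.199 bits.

2.199 bits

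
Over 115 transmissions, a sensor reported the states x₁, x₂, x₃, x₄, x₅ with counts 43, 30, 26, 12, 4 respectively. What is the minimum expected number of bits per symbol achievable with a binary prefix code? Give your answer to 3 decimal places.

Probabilities are the counts divided by 115.
Repeatedly combine the two least-probable nodes; the expected code length is the sum of the merged weights.
merge 4/115 + 12/115 → 16/115
merge 16/115 + 26/115 → 42/115
merge 6/23 + 42/115 → 72/115
merge 43/115 + 72/115 → 1
L = 16/115 + 42/115 + 72/115 + 1 = 49/23 ≈ 2.130 bits/symbol.

2.130 bits/symbol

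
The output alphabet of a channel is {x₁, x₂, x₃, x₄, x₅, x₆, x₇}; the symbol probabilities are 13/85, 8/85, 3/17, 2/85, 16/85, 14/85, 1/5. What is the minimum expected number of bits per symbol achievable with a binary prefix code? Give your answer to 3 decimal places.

Repeatedly combine the two least-probable nodes; the expected code length is the sum of the merged weights.
merge 2/85 + 8/85 → 2/17
merge 2/17 + 13/85 → 23/85
merge 14/85 + 3/17 → 29/85
merge 16/85 + 1/5 → 33/85
merge 23/85 + 29/85 → 52/85
merge 33/85 + 52/85 → 1
L = 2/17 + 23/85 + 29/85 + 33/85 + 52/85 + 1 = 232/85 ≈ 2.729 bits/symbol.

2.729 bits/symbol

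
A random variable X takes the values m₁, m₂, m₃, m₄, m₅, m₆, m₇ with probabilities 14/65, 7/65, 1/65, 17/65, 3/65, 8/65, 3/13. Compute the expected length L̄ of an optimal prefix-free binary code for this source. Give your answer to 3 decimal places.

Repeatedly combine the two least-probable nodes; the expected code length is the sum of the merged weights.
merge 1/65 + 3/65 → 4/65
merge 4/65 + 7/65 → 11/65
merge 8/65 + 11/65 → 19/65
merge 14/65 + 3/13 → 29/65
merge 17/65 + 19/65 → 36/65
merge 29/65 + 36/65 → 1
L = 4/65 + 11/65 + 19/65 + 29/65 + 36/65 + 1 = 164/65 ≈ 2.523 bits/symbol.

2.523 bits/symbol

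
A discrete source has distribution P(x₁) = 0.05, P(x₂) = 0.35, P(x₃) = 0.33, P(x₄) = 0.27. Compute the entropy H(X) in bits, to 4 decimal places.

H = −Σ pᵢ log₂ pᵢ.
−0.05·log₂(0.05) = 0.2161
−0.35·log₂(0.35) = 0.5301
−0.33·log₂(0.33) = 0.5278
−0.27·log₂(0.27) = 0.5100
Sum ≈ 1.7840 → 1.7840 bits.

1.7840 bits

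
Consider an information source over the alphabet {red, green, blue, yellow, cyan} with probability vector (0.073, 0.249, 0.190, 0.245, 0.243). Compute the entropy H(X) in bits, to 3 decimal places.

H = −Σ pᵢ log₂ pᵢ.
−0.073·log₂(0.073) = 0.2756
−0.249·log₂(0.249) = 0.4994
−0.190·log₂(0.190) = 0.4552
−0.245·log₂(0.245) = 0.4971
−0.243·log₂(0.243) = 0.4960
Sum ≈ 2.2234 → 2.223 bits.

2.223 bits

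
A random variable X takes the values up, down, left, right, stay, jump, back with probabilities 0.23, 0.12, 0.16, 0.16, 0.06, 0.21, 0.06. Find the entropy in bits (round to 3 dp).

H = −Σ pᵢ log₂ pᵢ.
−0.23·log₂(0.23) = 0.4877
−0.12·log₂(0.12) = 0.3671
−0.16·log₂(0.16) = 0.4230
−0.16·log₂(0.16) = 0.4230
−0.06·log₂(0.06) = 0.2435
−0.21·log₂(0.21) = 0.4728
−0.06·log₂(0.06) = 0.2435
Sum ≈ 2.6607 → 2.661 bits.

2.661 bits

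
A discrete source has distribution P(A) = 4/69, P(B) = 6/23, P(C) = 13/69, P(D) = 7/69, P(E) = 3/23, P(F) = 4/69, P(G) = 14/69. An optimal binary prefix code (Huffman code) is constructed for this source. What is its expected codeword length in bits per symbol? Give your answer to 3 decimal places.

2.652 bits/symbol

Repeatedly combine the two least-probable nodes; the expected code length is the sum of the merged weights.
merge 4/69 + 4/69 → 8/69
merge 7/69 + 8/69 → 5/23
merge 3/23 + 13/69 → 22/69
merge 14/69 + 5/23 → 29/69
merge 6/23 + 22/69 → 40/69
merge 29/69 + 40/69 → 1
L = 8/69 + 5/23 + 22/69 + 29/69 + 40/69 + 1 = 61/23 ≈ 2.652 bits/symbol.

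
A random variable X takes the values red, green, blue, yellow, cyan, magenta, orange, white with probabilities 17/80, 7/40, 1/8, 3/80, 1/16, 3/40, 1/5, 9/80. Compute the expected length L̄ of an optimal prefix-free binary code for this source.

2.8625 bits/symbol

Repeatedly combine the two least-probable nodes; the expected code length is the sum of the merged weights.
merge 3/80 + 1/16 → 1/10
merge 3/40 + 1/10 → 7/40
merge 9/80 + 1/8 → 19/80
merge 7/40 + 7/40 → 7/20
merge 1/5 + 17/80 → 33/80
merge 19/80 + 7/20 → 47/80
merge 33/80 + 47/80 → 1
L = 1/10 + 7/40 + 19/80 + 7/20 + 33/80 + 47/80 + 1 = 229/80 = 2.8625 bits/symbol.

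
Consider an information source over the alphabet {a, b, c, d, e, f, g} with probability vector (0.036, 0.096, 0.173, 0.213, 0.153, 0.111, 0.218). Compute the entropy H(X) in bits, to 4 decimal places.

2.6558 bits

H = −Σ pᵢ log₂ pᵢ.
−0.036·log₂(0.036) = 0.1727
−0.096·log₂(0.096) = 0.3246
−0.173·log₂(0.173) = 0.4379
−0.213·log₂(0.213) = 0.4752
−0.153·log₂(0.153) = 0.4144
−0.111·log₂(0.111) = 0.3520
−0.218·log₂(0.218) = 0.4791
Sum ≈ 2.6558 → 2.6558 bits.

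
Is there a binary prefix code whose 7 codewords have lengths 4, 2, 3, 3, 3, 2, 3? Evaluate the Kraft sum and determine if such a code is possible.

With common denominator 2^4 = 16: Σ 2^(−ℓᵢ) = 1/16 + 4/16 + 2/16 + 2/16 + 2/16 + 4/16 + 2/16 = 17/16 = 1.0625.
Kraft's inequality requires Σ ≤ 1; here Σ = 1.0625 > 1, so no such prefix code exists.

1.0625; no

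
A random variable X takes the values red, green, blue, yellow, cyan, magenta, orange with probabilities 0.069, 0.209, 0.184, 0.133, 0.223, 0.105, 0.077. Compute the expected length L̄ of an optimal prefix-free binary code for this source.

2.714 bits/symbol

Repeatedly combine the two least-probable nodes; the expected code length is the sum of the merged weights.
merge 69/1000 + 77/1000 → 73/500
merge 21/200 + 133/1000 → 119/500
merge 73/500 + 23/125 → 33/100
merge 209/1000 + 223/1000 → 54/125
merge 119/500 + 33/100 → 71/125
merge 54/125 + 71/125 → 1
L = 73/500 + 119/500 + 33/100 + 54/125 + 71/125 + 1 = 1357/500 = 2.714 bits/symbol.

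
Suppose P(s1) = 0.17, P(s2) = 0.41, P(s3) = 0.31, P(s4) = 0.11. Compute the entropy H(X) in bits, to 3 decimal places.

1.836 bits

H = −Σ pᵢ log₂ pᵢ.
−0.17·log₂(0.17) = 0.4346
−0.41·log₂(0.41) = 0.5274
−0.31·log₂(0.31) = 0.5238
−0.11·log₂(0.11) = 0.3503
Sum ≈ 1.8361 → 1.836 bits.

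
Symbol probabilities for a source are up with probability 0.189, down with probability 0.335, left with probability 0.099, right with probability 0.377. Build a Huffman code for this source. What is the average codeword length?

1.911 bits/symbol

Repeatedly combine the two least-probable nodes; the expected code length is the sum of the merged weights.
merge 99/1000 + 189/1000 → 36/125
merge 36/125 + 67/200 → 623/1000
merge 377/1000 + 623/1000 → 1
L = 36/125 + 623/1000 + 1 = 1911/1000 = 1.911 bits/symbol.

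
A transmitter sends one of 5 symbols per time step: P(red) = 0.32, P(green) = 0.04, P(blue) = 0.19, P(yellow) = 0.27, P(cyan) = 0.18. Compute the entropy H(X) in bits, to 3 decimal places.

2.122 bits

H = −Σ pᵢ log₂ pᵢ.
−0.32·log₂(0.32) = 0.5260
−0.04·log₂(0.04) = 0.1858
−0.19·log₂(0.19) = 0.4552
−0.27·log₂(0.27) = 0.5100
−0.18·log₂(0.18) = 0.4453
Sum ≈ 2.1223 → 2.122 bits.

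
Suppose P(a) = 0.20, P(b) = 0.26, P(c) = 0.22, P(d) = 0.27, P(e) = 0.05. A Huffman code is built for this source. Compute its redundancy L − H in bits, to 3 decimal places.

0.074 bits

Entropy H = −Σ p log₂ p ≈ 2.1764 bits.
Huffman merges: 1/20+1/5→1/4; 11/50+1/4→47/100; 13/50+27/100→53/100; 47/100+53/100→1. L = 9/4 ≈ 2.2500.
L − H = 2.2500 − 2.1764 = 0.074 bits.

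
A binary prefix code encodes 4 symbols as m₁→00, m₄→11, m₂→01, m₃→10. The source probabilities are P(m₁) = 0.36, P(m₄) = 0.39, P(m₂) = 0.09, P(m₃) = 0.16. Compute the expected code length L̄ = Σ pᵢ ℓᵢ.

2 bits/symbol

L̄ = Σ pᵢ·ℓᵢ = 0.36·2 + 0.39·2 + 0.09·2 + 0.16·2 = 2 bits/symbol.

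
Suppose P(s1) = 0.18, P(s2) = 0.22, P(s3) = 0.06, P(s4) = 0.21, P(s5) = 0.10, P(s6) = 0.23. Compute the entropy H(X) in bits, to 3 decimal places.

2.462 bits

H = −Σ pᵢ log₂ pᵢ.
−0.18·log₂(0.18) = 0.4453
−0.22·log₂(0.22) = 0.4806
−0.06·log₂(0.06) = 0.2435
−0.21·log₂(0.21) = 0.4728
−0.10·log₂(0.10) = 0.3322
−0.23·log₂(0.23) = 0.4877
Sum ≈ 2.4621 → 2.462 bits.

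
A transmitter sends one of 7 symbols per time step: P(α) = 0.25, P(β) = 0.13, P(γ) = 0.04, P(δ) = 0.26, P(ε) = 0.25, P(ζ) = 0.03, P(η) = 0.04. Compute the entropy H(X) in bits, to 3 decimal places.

H = −Σ pᵢ log₂ pᵢ.
−0.25·log₂(0.25) = 0.5000
−0.13·log₂(0.13) = 0.3826
−0.04·log₂(0.04) = 0.1858
−0.26·log₂(0.26) = 0.5053
−0.25·log₂(0.25) = 0.5000
−0.03·log₂(0.03) = 0.1518
−0.04·log₂(0.04) = 0.1858
Sum ≈ 2.4112 → 2.411 bits.

2.411 bits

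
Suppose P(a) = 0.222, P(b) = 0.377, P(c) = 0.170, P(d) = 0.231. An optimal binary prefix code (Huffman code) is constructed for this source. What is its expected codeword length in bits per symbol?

Repeatedly combine the two least-probable nodes; the expected code length is the sum of the merged weights.
merge 17/100 + 111/500 → 49/125
merge 231/1000 + 377/1000 → 76/125
merge 49/125 + 76/125 → 1
L = 49/125 + 76/125 + 1 = 2 bits/symbol.

2 bits/symbol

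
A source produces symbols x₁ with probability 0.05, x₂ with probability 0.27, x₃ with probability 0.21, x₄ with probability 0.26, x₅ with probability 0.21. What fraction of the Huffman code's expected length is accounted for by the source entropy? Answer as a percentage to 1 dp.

96.3%

Entropy H = −Σ p log₂ p ≈ 2.1771 bits.
Huffman merges: 1/20+21/100→13/50; 21/100+13/50→47/100; 13/50+27/100→53/100; 47/100+53/100→1. L = 113/50 ≈ 2.2600.
Efficiency = H/L = 2.1771/2.2600 = 96.3%.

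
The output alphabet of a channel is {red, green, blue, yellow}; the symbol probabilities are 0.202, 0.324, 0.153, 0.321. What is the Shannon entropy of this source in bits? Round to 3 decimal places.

H = −Σ pᵢ log₂ pᵢ.
−0.202·log₂(0.202) = 0.4661
−0.324·log₂(0.324) = 0.5268
−0.153·log₂(0.153) = 0.4144
−0.321·log₂(0.321) = 0.5262
Sum ≈ 1.9335 → 1.934 bits.

1.934 bits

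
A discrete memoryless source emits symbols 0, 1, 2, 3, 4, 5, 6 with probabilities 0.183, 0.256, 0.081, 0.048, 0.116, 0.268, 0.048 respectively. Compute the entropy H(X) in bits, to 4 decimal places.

H = −Σ pᵢ log₂ pᵢ.
−0.183·log₂(0.183) = 0.4484
−0.256·log₂(0.256) = 0.5032
−0.081·log₂(0.081) = 0.2937
−0.048·log₂(0.048) = 0.2103
−0.116·log₂(0.116) = 0.3605
−0.268·log₂(0.268) = 0.5091
−0.048·log₂(0.048) = 0.2103
Sum ≈ 2.5355 → 2.5355 bits.

2.5355 bits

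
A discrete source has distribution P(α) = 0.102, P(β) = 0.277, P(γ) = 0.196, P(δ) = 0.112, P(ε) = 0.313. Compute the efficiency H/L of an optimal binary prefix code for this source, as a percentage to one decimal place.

98.8%

Entropy H = −Σ p log₂ p ≈ 2.1880 bits.
Huffman merges: 51/500+14/125→107/500; 49/250+107/500→41/100; 277/1000+313/1000→59/100; 41/100+59/100→1. L = 1107/500 ≈ 2.2140.
Efficiency = H/L = 2.1880/2.2140 = 98.8%.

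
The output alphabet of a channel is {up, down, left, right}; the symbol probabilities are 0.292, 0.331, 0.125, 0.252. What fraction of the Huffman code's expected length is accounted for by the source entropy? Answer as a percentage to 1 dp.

Entropy H = −Σ p log₂ p ≈ 1.9227 bits.
Huffman merges: 1/8+63/250→377/1000; 73/250+331/1000→623/1000; 377/1000+623/1000→1. L = 2 ≈ 2.0000.
Efficiency = H/L = 1.9227/2.0000 = 96.1%.

96.1%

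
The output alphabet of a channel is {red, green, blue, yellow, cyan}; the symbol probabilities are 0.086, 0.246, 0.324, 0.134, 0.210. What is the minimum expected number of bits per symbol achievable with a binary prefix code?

Repeatedly combine the two least-probable nodes; the expected code length is the sum of the merged weights.
merge 43/500 + 67/500 → 11/50
merge 21/100 + 11/50 → 43/100
merge 123/500 + 81/250 → 57/100
merge 43/100 + 57/100 → 1
L = 11/50 + 43/100 + 57/100 + 1 = 111/50 = 2.22 bits/symbol.

2.22 bits/symbol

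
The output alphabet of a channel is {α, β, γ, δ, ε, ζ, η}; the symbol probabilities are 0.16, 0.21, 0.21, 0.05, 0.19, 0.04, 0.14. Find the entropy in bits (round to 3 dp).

2.623 bits

H = −Σ pᵢ log₂ pᵢ.
−0.16·log₂(0.16) = 0.4230
−0.21·log₂(0.21) = 0.4728
−0.21·log₂(0.21) = 0.4728
−0.05·log₂(0.05) = 0.2161
−0.19·log₂(0.19) = 0.4552
−0.04·log₂(0.04) = 0.1858
−0.14·log₂(0.14) = 0.3971
Sum ≈ 2.6229 → 2.623 bits.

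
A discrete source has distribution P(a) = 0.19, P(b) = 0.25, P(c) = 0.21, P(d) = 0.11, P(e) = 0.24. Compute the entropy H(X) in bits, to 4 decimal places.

2.2725 bits

H = −Σ pᵢ log₂ pᵢ.
−0.19·log₂(0.19) = 0.4552
−0.25·log₂(0.25) = 0.5000
−0.21·log₂(0.21) = 0.4728
−0.11·log₂(0.11) = 0.3503
−0.24·log₂(0.24) = 0.4941
Sum ≈ 2.2725 → 2.2725 bits.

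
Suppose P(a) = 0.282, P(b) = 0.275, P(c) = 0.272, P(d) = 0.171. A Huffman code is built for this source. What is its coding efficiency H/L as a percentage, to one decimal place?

Entropy H = −Σ p log₂ p ≈ 1.9738 bits.
Huffman merges: 171/1000+34/125→443/1000; 11/40+141/500→557/1000; 443/1000+557/1000→1. L = 2 ≈ 2.0000.
Efficiency = H/L = 1.9738/2.0000 = 98.7%.

98.7%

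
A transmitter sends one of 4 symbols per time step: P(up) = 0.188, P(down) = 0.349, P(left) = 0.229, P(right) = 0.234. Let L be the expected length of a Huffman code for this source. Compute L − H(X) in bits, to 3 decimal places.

0.039 bits

Entropy H = −Σ p log₂ p ≈ 1.9606 bits.
Huffman merges: 47/250+229/1000→417/1000; 117/500+349/1000→583/1000; 417/1000+583/1000→1. L = 2 ≈ 2.0000.
L − H = 2.0000 − 1.9606 = 0.039 bits.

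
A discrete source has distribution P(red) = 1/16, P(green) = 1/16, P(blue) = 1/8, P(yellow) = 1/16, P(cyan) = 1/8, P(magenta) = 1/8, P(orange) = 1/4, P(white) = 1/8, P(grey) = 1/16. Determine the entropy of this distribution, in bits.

3 bits

Each probability is a power of 1/2, so log₂(1/p) is an integer.
H = Σ p·log₂(1/p) = 1/16·4 + 1/16·4 + 1/8·3 + 1/16·4 + 1/8·3 + 1/8·3 + 1/4·2 + 1/8·3 + 1/16·4 = 3 bits.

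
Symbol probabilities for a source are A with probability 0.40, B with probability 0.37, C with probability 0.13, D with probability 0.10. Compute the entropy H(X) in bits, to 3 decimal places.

1.774 bits

H = −Σ pᵢ log₂ pᵢ.
−0.40·log₂(0.40) = 0.5288
−0.37·log₂(0.37) = 0.5307
−0.13·log₂(0.13) = 0.3826
−0.10·log₂(0.10) = 0.3322
Sum ≈ 1.7743 → 1.774 bits.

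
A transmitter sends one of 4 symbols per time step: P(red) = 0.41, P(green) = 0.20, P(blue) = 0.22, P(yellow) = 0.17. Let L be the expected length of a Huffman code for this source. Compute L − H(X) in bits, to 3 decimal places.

Entropy H = −Σ p log₂ p ≈ 1.9069 bits.
Huffman merges: 17/100+1/5→37/100; 11/50+37/100→59/100; 41/100+59/100→1. L = 49/25 ≈ 1.9600.
L − H = 1.9600 − 1.9069 = 0.053 bits.

0.053 bits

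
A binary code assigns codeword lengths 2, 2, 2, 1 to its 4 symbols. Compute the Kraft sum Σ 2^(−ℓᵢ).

1.25

With common denominator 2^2 = 4: Σ 2^(−ℓᵢ) = 1/4 + 1/4 + 1/4 + 2/4 = 5/4 = 1.25.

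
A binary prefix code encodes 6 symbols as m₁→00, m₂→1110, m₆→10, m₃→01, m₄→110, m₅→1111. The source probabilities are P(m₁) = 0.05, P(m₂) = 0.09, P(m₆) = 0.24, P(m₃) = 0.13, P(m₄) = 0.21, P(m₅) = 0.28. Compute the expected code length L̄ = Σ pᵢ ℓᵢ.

L̄ = Σ pᵢ·ℓᵢ = 0.05·2 + 0.09·4 + 0.24·2 + 0.13·2 + 0.21·3 + 0.28·4 = 2.95 bits/symbol.

2.95 bits/symbol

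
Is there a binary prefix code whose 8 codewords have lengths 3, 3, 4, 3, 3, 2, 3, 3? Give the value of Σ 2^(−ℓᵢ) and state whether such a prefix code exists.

1.0625; no

With common denominator 2^4 = 16: Σ 2^(−ℓᵢ) = 2/16 + 2/16 + 1/16 + 2/16 + 2/16 + 4/16 + 2/16 + 2/16 = 17/16 = 1.0625.
Kraft's inequality requires Σ ≤ 1; here Σ = 1.0625 > 1, so no such prefix code exists.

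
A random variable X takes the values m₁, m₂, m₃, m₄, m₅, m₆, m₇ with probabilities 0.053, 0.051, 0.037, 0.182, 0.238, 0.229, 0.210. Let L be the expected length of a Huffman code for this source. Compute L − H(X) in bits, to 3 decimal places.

0.032 bits

Entropy H = −Σ p log₂ p ≈ 2.5196 bits.
Huffman merges: 37/1000+51/1000→11/125; 53/1000+11/125→141/1000; 141/1000+91/500→323/1000; 21/100+229/1000→439/1000; 119/500+323/1000→561/1000; 439/1000+561/1000→1. L = 319/125 ≈ 2.5520.
L − H = 2.5520 − 2.5196 = 0.032 bits.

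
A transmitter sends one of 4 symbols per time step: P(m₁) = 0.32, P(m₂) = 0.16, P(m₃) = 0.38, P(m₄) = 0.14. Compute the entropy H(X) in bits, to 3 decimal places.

H = −Σ pᵢ log₂ pᵢ.
−0.32·log₂(0.32) = 0.5260
−0.16·log₂(0.16) = 0.4230
−0.38·log₂(0.38) = 0.5305
−0.14·log₂(0.14) = 0.3971
Sum ≈ 1.8766 → 1.877 bits.

1.877 bits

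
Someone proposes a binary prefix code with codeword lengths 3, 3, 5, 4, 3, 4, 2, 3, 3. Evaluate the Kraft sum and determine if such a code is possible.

1.03125; no

With common denominator 2^5 = 32: Σ 2^(−ℓᵢ) = 4/32 + 4/32 + 1/32 + 2/32 + 4/32 + 2/32 + 8/32 + 4/32 + 4/32 = 33/32 = 1.03125.
Kraft's inequality requires Σ ≤ 1; here Σ = 1.03125 > 1, so no such prefix code exists.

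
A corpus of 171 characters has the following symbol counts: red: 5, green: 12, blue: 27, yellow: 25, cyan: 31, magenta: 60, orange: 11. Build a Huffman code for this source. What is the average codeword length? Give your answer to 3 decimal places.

2.556 bits/symbol

Probabilities are the counts divided by 171.
Repeatedly combine the two least-probable nodes; the expected code length is the sum of the merged weights.
merge 5/171 + 11/171 → 16/171
merge 4/57 + 16/171 → 28/171
merge 25/171 + 3/19 → 52/171
merge 28/171 + 31/171 → 59/171
merge 52/171 + 59/171 → 37/57
merge 20/57 + 37/57 → 1
L = 16/171 + 28/171 + 52/171 + 59/171 + 37/57 + 1 = 23/9 ≈ 2.556 bits/symbol.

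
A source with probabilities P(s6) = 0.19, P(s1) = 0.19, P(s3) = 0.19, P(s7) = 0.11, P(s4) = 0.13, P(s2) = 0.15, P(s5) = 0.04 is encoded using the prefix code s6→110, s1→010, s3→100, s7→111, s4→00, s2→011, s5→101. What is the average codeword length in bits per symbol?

L̄ = Σ pᵢ·ℓᵢ = 0.19·3 + 0.19·3 + 0.19·3 + 0.11·3 + 0.13·2 + 0.15·3 + 0.04·3 = 2.87 bits/symbol.

2.87 bits/symbol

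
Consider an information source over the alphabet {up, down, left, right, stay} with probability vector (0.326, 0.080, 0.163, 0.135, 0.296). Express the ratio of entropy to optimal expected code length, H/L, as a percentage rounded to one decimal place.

Entropy H = −Σ p log₂ p ≈ 2.1551 bits.
Huffman merges: 2/25+27/200→43/200; 163/1000+43/200→189/500; 37/125+163/500→311/500; 189/500+311/500→1. L = 443/200 ≈ 2.2150.
Efficiency = H/L = 2.1551/2.2150 = 97.3%.

97.3%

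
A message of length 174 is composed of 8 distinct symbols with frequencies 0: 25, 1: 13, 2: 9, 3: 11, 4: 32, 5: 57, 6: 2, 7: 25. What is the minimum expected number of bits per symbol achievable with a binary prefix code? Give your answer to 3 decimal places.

2.678 bits/symbol

Probabilities are the counts divided by 174.
Repeatedly combine the two least-probable nodes; the expected code length is the sum of the merged weights.
merge 1/87 + 3/58 → 11/174
merge 11/174 + 11/174 → 11/87
merge 13/174 + 11/87 → 35/174
merge 25/174 + 25/174 → 25/87
merge 16/87 + 35/174 → 67/174
merge 25/87 + 19/58 → 107/174
merge 67/174 + 107/174 → 1
L = 11/174 + 11/87 + 35/174 + 25/87 + 67/174 + 107/174 + 1 = 233/87 ≈ 2.678 bits/symbol.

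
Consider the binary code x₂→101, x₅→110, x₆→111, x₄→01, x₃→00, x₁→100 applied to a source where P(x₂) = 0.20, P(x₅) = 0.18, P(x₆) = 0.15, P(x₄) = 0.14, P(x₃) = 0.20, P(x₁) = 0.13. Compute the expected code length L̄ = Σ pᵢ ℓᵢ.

2.66 bits/symbol

L̄ = Σ pᵢ·ℓᵢ = 0.20·3 + 0.18·3 + 0.15·3 + 0.14·2 + 0.20·2 + 0.13·3 = 2.66 bits/symbol.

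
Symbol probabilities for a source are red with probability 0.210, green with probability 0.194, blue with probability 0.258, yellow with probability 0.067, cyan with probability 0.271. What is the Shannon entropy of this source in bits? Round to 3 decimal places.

H = −Σ pᵢ log₂ pᵢ.
−0.210·log₂(0.210) = 0.4728
−0.194·log₂(0.194) = 0.4590
−0.258·log₂(0.258) = 0.5043
−0.067·log₂(0.067) = 0.2613
−0.271·log₂(0.271) = 0.5105
Sum ≈ 2.2078 → 2.208 bits.

2.208 bits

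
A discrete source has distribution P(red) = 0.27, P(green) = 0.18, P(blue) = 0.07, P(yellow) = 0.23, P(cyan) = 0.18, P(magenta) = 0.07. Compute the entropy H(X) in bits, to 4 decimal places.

H = −Σ pᵢ log₂ pᵢ.
−0.27·log₂(0.27) = 0.5100
−0.18·log₂(0.18) = 0.4453
−0.07·log₂(0.07) = 0.2686
−0.23·log₂(0.23) = 0.4877
−0.18·log₂(0.18) = 0.4453
−0.07·log₂(0.07) = 0.2686
Sum ≈ 2.4254 → 2.4254 bits.

2.4254 bits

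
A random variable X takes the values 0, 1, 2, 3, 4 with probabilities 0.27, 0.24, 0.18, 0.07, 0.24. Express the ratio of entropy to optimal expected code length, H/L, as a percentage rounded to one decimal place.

98.3%

Entropy H = −Σ p log₂ p ≈ 2.2122 bits.
Huffman merges: 7/100+9/50→1/4; 6/25+6/25→12/25; 1/4+27/100→13/25; 12/25+13/25→1. L = 9/4 ≈ 2.2500.
Efficiency = H/L = 2.2122/2.2500 = 98.3%.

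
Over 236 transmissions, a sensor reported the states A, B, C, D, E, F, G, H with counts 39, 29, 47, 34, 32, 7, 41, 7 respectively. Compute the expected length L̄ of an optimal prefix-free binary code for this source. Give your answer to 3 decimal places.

Probabilities are the counts divided by 236.
Repeatedly combine the two least-probable nodes; the expected code length is the sum of the merged weights.
merge 7/236 + 7/236 → 7/118
merge 7/118 + 29/236 → 43/236
merge 8/59 + 17/118 → 33/118
merge 39/236 + 41/236 → 20/59
merge 43/236 + 47/236 → 45/118
merge 33/118 + 20/59 → 73/118
merge 45/118 + 73/118 → 1
L = 7/118 + 43/236 + 33/118 + 20/59 + 45/118 + 73/118 + 1 = 675/236 ≈ 2.860 bits/symbol.

2.860 bits/symbol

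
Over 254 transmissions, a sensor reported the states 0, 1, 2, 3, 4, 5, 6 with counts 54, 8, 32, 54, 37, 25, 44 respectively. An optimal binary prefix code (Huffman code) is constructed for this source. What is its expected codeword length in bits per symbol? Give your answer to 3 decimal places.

2.705 bits/symbol

Probabilities are the counts divided by 254.
Repeatedly combine the two least-probable nodes; the expected code length is the sum of the merged weights.
merge 4/127 + 25/254 → 33/254
merge 16/127 + 33/254 → 65/254
merge 37/254 + 22/127 → 81/254
merge 27/127 + 27/127 → 54/127
merge 65/254 + 81/254 → 73/127
merge 54/127 + 73/127 → 1
L = 33/254 + 65/254 + 81/254 + 54/127 + 73/127 + 1 = 687/254 ≈ 2.705 bits/symbol.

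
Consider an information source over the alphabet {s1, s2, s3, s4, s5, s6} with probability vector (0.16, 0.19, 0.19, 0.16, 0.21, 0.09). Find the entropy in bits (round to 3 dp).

2.542 bits

H = −Σ pᵢ log₂ pᵢ.
−0.16·log₂(0.16) = 0.4230
−0.19·log₂(0.19) = 0.4552
−0.19·log₂(0.19) = 0.4552
−0.16·log₂(0.16) = 0.4230
−0.21·log₂(0.21) = 0.4728
−0.09·log₂(0.09) = 0.3127
Sum ≈ 2.5420 → 2.542 bits.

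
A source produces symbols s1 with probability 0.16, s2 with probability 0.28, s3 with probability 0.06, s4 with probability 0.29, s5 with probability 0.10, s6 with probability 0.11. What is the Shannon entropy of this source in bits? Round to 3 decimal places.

H = −Σ pᵢ log₂ pᵢ.
−0.16·log₂(0.16) = 0.4230
−0.28·log₂(0.28) = 0.5142
−0.06·log₂(0.06) = 0.2435
−0.29·log₂(0.29) = 0.5179
−0.10·log₂(0.10) = 0.3322
−0.11·log₂(0.11) = 0.3503
Sum ≈ 2.3812 → 2.381 bits.

2.381 bits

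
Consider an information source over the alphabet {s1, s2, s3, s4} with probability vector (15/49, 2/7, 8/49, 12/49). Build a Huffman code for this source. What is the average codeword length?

Repeatedly combine the two least-probable nodes; the expected code length is the sum of the merged weights.
merge 8/49 + 12/49 → 20/49
merge 2/7 + 15/49 → 29/49
merge 20/49 + 29/49 → 1
L = 20/49 + 29/49 + 1 = 2 bits/symbol.

2 bits/symbol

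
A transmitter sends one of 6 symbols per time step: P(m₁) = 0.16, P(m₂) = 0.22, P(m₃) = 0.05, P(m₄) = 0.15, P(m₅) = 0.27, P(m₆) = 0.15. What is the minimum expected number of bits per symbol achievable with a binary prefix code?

2.51 bits/symbol

Repeatedly combine the two least-probable nodes; the expected code length is the sum of the merged weights.
merge 1/20 + 3/20 → 1/5
merge 3/20 + 4/25 → 31/100
merge 1/5 + 11/50 → 21/50
merge 27/100 + 31/100 → 29/50
merge 21/50 + 29/50 → 1
L = 1/5 + 31/100 + 21/50 + 29/50 + 1 = 251/100 = 2.51 bits/symbol.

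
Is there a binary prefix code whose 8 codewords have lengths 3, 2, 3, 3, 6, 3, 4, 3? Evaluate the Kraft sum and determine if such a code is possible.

With common denominator 2^6 = 64: Σ 2^(−ℓᵢ) = 8/64 + 16/64 + 8/64 + 8/64 + 1/64 + 8/64 + 4/64 + 8/64 = 61/64 = 0.953125.
Kraft's inequality requires Σ ≤ 1; here Σ = 0.953125 ≤ 1, so such a prefix code exists.

0.953125; yes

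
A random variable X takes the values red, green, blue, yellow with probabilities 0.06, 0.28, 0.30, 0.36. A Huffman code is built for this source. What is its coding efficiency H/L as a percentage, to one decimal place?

Entropy H = −Σ p log₂ p ≈ 1.8095 bits.
Huffman merges: 3/50+7/25→17/50; 3/10+17/50→16/25; 9/25+16/25→1. L = 99/50 ≈ 1.9800.
Efficiency = H/L = 1.8095/1.9800 = 91.4%.

91.4%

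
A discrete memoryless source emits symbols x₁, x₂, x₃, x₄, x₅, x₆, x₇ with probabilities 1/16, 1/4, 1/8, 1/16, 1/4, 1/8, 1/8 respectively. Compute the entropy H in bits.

Each probability is a power of 1/2, so log₂(1/p) is an integer.
H = Σ p·log₂(1/p) = 1/16·4 + 1/4·2 + 1/8·3 + 1/16·4 + 1/4·2 + 1/8·3 + 1/8·3 = 2.625 bits.

2.625 bits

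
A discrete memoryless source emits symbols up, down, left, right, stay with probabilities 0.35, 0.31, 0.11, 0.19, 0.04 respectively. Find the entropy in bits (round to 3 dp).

2.045 bits

H = −Σ pᵢ log₂ pᵢ.
−0.35·log₂(0.35) = 0.5301
−0.31·log₂(0.31) = 0.5238
−0.11·log₂(0.11) = 0.3503
−0.19·log₂(0.19) = 0.4552
−0.04·log₂(0.04) = 0.1858
Sum ≈ 2.0452 → 2.045 bits.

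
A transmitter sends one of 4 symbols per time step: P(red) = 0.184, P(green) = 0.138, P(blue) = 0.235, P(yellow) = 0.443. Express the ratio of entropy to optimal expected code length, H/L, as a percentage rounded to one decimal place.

98.7%

Entropy H = −Σ p log₂ p ≈ 1.8550 bits.
Huffman merges: 69/500+23/125→161/500; 47/200+161/500→557/1000; 443/1000+557/1000→1. L = 1879/1000 ≈ 1.8790.
Efficiency = H/L = 1.8550/1.8790 = 98.7%.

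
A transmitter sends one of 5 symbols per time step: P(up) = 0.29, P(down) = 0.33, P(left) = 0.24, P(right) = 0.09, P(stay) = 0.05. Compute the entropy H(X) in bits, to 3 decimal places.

H = −Σ pᵢ log₂ pᵢ.
−0.29·log₂(0.29) = 0.5179
−0.33·log₂(0.33) = 0.5278
−0.24·log₂(0.24) = 0.4941
−0.09·log₂(0.09) = 0.3127
−0.05·log₂(0.05) = 0.2161
Sum ≈ 2.0686 → 2.069 bits.

2.069 bits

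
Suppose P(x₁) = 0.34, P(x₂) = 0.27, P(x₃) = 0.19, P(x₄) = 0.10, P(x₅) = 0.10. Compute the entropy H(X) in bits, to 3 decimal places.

2.159 bits

H = −Σ pᵢ log₂ pᵢ.
−0.34·log₂(0.34) = 0.5292
−0.27·log₂(0.27) = 0.5100
−0.19·log₂(0.19) = 0.4552
−0.10·log₂(0.10) = 0.3322
−0.10·log₂(0.10) = 0.3322
Sum ≈ 2.1588 → 2.159 bits.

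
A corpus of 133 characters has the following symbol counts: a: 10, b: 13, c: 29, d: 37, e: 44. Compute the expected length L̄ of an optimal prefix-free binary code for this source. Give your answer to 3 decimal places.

Probabilities are the counts divided by 133.
Repeatedly combine the two least-probable nodes; the expected code length is the sum of the merged weights.
merge 10/133 + 13/133 → 23/133
merge 23/133 + 29/133 → 52/133
merge 37/133 + 44/133 → 81/133
merge 52/133 + 81/133 → 1
L = 23/133 + 52/133 + 81/133 + 1 = 289/133 ≈ 2.173 bits/symbol.

2.173 bits/symbol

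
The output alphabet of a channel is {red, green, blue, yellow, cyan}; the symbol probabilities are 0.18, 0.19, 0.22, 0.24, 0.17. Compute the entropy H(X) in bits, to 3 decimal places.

2.310 bits

H = −Σ pᵢ log₂ pᵢ.
−0.18·log₂(0.18) = 0.4453
−0.19·log₂(0.19) = 0.4552
−0.22·log₂(0.22) = 0.4806
−0.24·log₂(0.24) = 0.4941
−0.17·log₂(0.17) = 0.4346
Sum ≈ 2.3098 → 2.310 bits.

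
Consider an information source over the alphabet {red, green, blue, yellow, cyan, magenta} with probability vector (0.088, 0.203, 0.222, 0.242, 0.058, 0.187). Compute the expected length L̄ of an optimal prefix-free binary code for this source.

2.479 bits/symbol

Repeatedly combine the two least-probable nodes; the expected code length is the sum of the merged weights.
merge 29/500 + 11/125 → 73/500
merge 73/500 + 187/1000 → 333/1000
merge 203/1000 + 111/500 → 17/40
merge 121/500 + 333/1000 → 23/40
merge 17/40 + 23/40 → 1
L = 73/500 + 333/1000 + 17/40 + 23/40 + 1 = 2479/1000 = 2.479 bits/symbol.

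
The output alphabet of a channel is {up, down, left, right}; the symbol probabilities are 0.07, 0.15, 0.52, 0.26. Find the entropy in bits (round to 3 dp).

1.675 bits

H = −Σ pᵢ log₂ pᵢ.
−0.07·log₂(0.07) = 0.2686
−0.15·log₂(0.15) = 0.4105
−0.52·log₂(0.52) = 0.4906
−0.26·log₂(0.26) = 0.5053
Sum ≈ 1.6750 → 1.675 bits.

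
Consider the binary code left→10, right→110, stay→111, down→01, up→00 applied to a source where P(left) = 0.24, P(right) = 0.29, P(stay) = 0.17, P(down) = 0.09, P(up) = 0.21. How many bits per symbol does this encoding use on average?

2.46 bits/symbol

L̄ = Σ pᵢ·ℓᵢ = 0.24·2 + 0.29·3 + 0.17·3 + 0.09·2 + 0.21·2 = 2.46 bits/symbol.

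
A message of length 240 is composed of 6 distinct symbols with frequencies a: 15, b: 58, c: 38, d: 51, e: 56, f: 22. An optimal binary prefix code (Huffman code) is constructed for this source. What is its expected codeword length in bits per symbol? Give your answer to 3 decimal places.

Probabilities are the counts divided by 240.
Repeatedly combine the two least-probable nodes; the expected code length is the sum of the merged weights.
merge 1/16 + 11/120 → 37/240
merge 37/240 + 19/120 → 5/16
merge 17/80 + 7/30 → 107/240
merge 29/120 + 5/16 → 133/240
merge 107/240 + 133/240 → 1
L = 37/240 + 5/16 + 107/240 + 133/240 + 1 = 37/15 ≈ 2.467 bits/symbol.

2.467 bits/symbol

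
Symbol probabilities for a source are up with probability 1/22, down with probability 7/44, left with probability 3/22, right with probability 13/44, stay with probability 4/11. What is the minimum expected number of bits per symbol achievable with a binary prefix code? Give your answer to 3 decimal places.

2.159 bits/symbol

Repeatedly combine the two least-probable nodes; the expected code length is the sum of the merged weights.
merge 1/22 + 3/22 → 2/11
merge 7/44 + 2/11 → 15/44
merge 13/44 + 15/44 → 7/11
merge 4/11 + 7/11 → 1
L = 2/11 + 15/44 + 7/11 + 1 = 95/44 ≈ 2.159 bits/symbol.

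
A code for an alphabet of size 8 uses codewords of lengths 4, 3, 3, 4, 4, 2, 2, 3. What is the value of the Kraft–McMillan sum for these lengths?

1.0625

With common denominator 2^4 = 16: Σ 2^(−ℓᵢ) = 1/16 + 2/16 + 2/16 + 1/16 + 1/16 + 4/16 + 4/16 + 2/16 = 17/16 = 1.0625.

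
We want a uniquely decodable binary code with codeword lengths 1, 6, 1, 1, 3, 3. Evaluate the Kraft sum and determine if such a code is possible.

1.765625; no

With common denominator 2^6 = 64: Σ 2^(−ℓᵢ) = 32/64 + 1/64 + 32/64 + 32/64 + 8/64 + 8/64 = 113/64 = 1.765625.
Kraft's inequality requires Σ ≤ 1; here Σ = 1.765625 > 1, so no such prefix code exists.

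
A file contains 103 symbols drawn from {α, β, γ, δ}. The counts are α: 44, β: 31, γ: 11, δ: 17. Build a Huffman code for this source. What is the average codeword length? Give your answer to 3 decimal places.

Probabilities are the counts divided by 103.
Repeatedly combine the two least-probable nodes; the expected code length is the sum of the merged weights.
merge 11/103 + 17/103 → 28/103
merge 28/103 + 31/103 → 59/103
merge 44/103 + 59/103 → 1
L = 28/103 + 59/103 + 1 = 190/103 ≈ 1.845 bits/symbol.

1.845 bits/symbol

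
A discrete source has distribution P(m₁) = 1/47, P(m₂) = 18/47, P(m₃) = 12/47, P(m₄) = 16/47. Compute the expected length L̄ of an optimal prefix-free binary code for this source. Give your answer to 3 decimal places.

Repeatedly combine the two least-probable nodes; the expected code length is the sum of the merged weights.
merge 1/47 + 12/47 → 13/47
merge 13/47 + 16/47 → 29/47
merge 18/47 + 29/47 → 1
L = 13/47 + 29/47 + 1 = 89/47 ≈ 1.894 bits/symbol.

1.894 bits/symbol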